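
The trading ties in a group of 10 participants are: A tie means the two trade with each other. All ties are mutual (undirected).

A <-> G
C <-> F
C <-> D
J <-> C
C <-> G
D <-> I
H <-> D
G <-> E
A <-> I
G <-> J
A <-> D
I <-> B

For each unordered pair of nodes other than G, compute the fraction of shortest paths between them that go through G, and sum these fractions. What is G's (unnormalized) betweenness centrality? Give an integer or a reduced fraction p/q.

11

Pairs whose geodesics pass through G — B–E: 1; B–J: 1/2; I–E: 1; I–J: 1/2; A–E: 1; A–J: 1; A–C: 1/2; A–F: 1/2; E–J: 1; E–C: 1; E–F: 1; E–D: 2/2; E–H: 2/2.
All other pairs contribute 0.
Summing the contributions gives betweenness(G) = 11.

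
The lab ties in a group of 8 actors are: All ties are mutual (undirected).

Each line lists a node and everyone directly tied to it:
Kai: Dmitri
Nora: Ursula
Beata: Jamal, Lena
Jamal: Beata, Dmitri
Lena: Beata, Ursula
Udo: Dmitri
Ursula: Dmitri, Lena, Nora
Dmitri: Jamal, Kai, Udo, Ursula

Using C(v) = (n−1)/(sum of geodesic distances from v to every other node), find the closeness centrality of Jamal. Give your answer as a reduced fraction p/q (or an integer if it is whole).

7/13

Distances from Jamal: Beata:1, Dmitri:1, Kai:2, Lena:2, Nora:3, Udo:2, Ursula:2. Sum = 13.
n = 8, so closeness = 7/13.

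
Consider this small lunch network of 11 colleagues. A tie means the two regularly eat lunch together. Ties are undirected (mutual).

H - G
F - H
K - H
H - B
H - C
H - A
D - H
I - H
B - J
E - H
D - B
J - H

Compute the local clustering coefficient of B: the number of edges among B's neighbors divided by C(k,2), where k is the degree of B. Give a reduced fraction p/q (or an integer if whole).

B's neighbors: D, H, and J (k = 3).
Possible neighbor pairs: C(3,2) = 3. Edges among them: D–H, H–J → e = 2.
Clustering(B) = 2/3.

2/3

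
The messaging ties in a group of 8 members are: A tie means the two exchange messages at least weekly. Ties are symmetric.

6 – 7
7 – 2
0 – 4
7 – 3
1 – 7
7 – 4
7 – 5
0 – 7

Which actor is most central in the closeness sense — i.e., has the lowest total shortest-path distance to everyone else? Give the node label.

7

Farness (sum of distances to all others) for each node — 0:12, 1:13, 2:13, 3:13, 4:12, 5:13, 6:13, 7:7.
The smallest farness is 7, for 7, so 7 has the highest closeness.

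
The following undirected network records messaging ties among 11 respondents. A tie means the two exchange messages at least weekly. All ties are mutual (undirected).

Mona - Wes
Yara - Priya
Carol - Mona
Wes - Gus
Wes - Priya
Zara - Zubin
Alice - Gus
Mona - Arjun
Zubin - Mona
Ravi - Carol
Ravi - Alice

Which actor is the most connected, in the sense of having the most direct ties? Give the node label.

Degrees — Alice:2, Arjun:1, Carol:2, Gus:2, Mona:4, Priya:2, Ravi:2, Wes:3, Yara:1, Zara:1, Zubin:2.
The maximum is 4, attained only by Mona.

Mona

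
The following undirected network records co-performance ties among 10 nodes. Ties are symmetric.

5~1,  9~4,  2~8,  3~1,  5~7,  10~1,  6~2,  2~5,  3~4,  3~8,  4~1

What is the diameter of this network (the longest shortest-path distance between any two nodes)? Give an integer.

5

Eccentricity of each node (its greatest distance to any other): 1:3, 2:4, 3:3, 4:4, 5:3, 6:5, 7:4, 8:3, 9:5, 10:4.
The maximum eccentricity is 5, realized for instance by the pair 6–9 via 6 – 2 – 5 – 1 – 4 – 9. So the diameter is 5.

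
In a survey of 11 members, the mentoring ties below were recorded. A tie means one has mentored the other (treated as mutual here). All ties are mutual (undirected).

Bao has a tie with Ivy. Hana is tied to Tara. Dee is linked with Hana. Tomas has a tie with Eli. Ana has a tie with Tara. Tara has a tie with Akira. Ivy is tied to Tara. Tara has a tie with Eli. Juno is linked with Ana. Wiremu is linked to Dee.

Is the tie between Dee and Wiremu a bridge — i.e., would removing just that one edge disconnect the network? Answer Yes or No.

Without the Dee–Wiremu edge there is no alternate route between Dee and Wiremu, so the network disconnects. It is a bridge.

Yes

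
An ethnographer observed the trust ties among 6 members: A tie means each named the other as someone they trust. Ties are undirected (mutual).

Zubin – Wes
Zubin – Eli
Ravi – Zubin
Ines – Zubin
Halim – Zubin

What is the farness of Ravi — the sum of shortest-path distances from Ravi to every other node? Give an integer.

9

Distances from Ravi: Eli:2, Halim:2, Ines:2, Wes:2, Zubin:1.
Sum = 2 + 2 + 2 + 2 + 1 = 9.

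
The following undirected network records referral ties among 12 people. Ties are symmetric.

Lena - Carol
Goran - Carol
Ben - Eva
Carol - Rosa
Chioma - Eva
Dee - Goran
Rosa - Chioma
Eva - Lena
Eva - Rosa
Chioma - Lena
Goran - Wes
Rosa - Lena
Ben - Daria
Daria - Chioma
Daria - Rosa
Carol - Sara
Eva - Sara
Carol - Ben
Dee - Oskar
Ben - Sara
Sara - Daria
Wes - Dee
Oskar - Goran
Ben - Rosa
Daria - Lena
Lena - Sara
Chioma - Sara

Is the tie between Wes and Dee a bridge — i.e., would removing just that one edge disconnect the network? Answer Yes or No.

Even without that edge, Wes still reaches Dee via Wes – Goran – Dee, so the network stays connected. Not a bridge.

No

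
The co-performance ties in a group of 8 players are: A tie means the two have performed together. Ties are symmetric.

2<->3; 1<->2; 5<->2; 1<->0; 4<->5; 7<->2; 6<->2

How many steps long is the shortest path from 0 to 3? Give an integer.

3

One shortest route is 0 – 1 – 2 – 3, which uses 3 edges, and at distance 2 from 0 we only reach {2}, which does not include 3. So d(0,3) = 3.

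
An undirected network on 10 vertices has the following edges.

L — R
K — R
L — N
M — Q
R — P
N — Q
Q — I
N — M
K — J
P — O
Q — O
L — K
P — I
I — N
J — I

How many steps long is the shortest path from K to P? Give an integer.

2

One shortest route is K – R – P, which uses 2 edges, and K and P are not directly tied, so nothing shorter exists. So d(K,P) = 2.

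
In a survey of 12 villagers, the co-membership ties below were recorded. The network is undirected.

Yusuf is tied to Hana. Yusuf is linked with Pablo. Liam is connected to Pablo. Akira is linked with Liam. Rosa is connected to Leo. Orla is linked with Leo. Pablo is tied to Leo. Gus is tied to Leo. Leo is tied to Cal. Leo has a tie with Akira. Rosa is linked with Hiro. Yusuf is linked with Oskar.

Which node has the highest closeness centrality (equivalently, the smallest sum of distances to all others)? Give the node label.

Farness (sum of distances to all others) for each node — Akira:26, Cal:28, Gus:28, Hana:36, Hiro:36, Leo:18, Liam:28, Orla:28, Oskar:36, Pablo:20, Rosa:26, Yusuf:26.
The smallest farness is 18, for Leo, so Leo has the highest closeness.

Leo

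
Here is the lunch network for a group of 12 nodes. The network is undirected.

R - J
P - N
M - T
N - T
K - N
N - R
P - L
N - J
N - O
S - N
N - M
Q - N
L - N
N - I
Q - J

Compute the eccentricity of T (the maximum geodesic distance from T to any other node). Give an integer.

Distances from T: I:2, J:2, K:2, L:2, M:1, N:1, O:2, P:2, Q:2, R:2, S:2.
The largest is 2 (to L, R, K, I, O, S, J, Q, and P), so the eccentricity of T is 2.

2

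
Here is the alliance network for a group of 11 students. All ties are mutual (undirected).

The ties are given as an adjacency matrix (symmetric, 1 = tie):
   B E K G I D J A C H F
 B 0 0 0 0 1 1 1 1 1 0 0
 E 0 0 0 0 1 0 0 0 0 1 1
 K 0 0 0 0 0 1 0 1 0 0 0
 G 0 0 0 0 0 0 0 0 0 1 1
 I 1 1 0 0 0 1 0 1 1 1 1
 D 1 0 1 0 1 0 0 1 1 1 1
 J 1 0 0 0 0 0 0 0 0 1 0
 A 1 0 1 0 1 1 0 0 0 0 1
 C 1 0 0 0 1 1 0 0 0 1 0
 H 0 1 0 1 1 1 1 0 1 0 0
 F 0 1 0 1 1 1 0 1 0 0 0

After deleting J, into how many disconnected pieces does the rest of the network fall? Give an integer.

1

J's neighbors (B and H) remain reachable from one another through other ties, so the rest of the network stays in one piece.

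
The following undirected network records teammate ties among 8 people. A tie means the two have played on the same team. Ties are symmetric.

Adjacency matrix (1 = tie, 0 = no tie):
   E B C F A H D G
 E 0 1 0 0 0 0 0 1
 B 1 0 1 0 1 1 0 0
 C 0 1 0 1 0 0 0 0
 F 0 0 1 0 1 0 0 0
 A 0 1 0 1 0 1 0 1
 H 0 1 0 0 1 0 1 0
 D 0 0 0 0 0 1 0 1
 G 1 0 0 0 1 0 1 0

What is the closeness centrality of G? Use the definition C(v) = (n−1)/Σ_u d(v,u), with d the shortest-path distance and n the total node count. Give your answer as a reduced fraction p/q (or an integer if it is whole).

Distances from G: A:1, B:2, C:3, D:1, E:1, F:2, H:2. Sum = 12.
n = 8, so closeness = 7/12.

7/12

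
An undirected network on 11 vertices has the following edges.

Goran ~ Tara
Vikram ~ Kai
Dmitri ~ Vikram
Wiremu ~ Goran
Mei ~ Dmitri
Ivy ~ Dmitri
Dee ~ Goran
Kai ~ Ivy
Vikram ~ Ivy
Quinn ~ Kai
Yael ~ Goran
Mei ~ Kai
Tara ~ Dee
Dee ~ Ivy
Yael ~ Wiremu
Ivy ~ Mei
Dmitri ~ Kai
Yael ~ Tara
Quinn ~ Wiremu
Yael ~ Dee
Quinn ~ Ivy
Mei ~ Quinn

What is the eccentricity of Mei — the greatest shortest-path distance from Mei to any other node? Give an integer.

3

Distances from Mei: Dee:2, Dmitri:1, Goran:3, Ivy:1, Kai:1, Quinn:1, Tara:3, Vikram:2, Wiremu:2, Yael:3.
The largest is 3 (to Yael, Goran, and Tara), so the eccentricity of Mei is 3.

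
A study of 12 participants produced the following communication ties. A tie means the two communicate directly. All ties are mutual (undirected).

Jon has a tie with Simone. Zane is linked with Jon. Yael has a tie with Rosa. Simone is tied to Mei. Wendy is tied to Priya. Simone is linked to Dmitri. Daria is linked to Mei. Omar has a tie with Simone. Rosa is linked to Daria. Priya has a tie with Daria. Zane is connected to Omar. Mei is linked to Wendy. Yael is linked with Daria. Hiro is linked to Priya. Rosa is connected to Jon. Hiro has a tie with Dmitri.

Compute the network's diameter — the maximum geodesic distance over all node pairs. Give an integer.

Eccentricity of each node (its greatest distance to any other): Daria:3, Dmitri:4, Hiro:4, Jon:3, Mei:3, Omar:4, Priya:4, Rosa:3, Simone:3, Wendy:4, Yael:4, Zane:4.
The maximum eccentricity is 4, realized for instance by the pair Omar–Yael via Omar – Simone – Jon – Rosa – Yael. So the diameter is 4.

4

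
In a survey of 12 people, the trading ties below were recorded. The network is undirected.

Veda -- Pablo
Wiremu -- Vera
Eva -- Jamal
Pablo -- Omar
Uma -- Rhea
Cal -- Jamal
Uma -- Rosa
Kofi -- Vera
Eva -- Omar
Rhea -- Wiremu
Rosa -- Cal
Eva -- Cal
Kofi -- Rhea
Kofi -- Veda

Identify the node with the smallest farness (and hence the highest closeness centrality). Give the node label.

Farness (sum of distances to all others) for each node — Cal:30, Eva:31, Jamal:36, Kofi:28, Omar:31, Pablo:30, Rhea:27, Rosa:29, Uma:28, Veda:29, Vera:36, Wiremu:35.
The smallest farness is 27, for Rhea, so Rhea has the highest closeness.

Rhea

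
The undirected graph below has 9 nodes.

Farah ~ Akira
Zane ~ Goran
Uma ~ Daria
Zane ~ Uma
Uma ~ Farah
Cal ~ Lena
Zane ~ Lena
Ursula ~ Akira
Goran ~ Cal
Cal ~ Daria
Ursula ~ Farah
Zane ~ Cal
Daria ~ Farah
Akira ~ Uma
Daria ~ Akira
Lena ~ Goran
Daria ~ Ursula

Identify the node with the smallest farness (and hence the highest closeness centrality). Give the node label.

Farness (sum of distances to all others) for each node — Akira:14, Cal:12, Daria:11, Farah:14, Goran:16, Lena:16, Uma:12, Ursula:16, Zane:13.
The smallest farness is 11, for Daria, so Daria has the highest closeness.

Daria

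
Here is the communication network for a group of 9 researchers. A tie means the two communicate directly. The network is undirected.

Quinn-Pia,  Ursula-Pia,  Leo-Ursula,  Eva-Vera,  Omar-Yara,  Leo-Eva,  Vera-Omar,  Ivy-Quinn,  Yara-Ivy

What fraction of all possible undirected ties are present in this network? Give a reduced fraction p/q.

1/4

There are 9 edges and 9 nodes, so the maximum possible is C(9,2) = 36.
Density = 9/36 = 1/4.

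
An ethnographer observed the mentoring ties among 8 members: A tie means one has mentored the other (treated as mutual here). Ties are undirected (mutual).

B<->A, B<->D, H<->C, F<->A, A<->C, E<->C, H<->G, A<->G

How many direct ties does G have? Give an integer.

G is directly tied to A and H. That is 2 neighbors, so the degree of G is 2.

2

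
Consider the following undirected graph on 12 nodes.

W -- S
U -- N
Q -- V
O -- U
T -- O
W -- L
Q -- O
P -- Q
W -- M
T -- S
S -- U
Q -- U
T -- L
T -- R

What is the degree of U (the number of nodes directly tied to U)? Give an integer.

U is directly tied to N, O, Q, and S. That is 4 neighbors, so the degree of U is 4.

4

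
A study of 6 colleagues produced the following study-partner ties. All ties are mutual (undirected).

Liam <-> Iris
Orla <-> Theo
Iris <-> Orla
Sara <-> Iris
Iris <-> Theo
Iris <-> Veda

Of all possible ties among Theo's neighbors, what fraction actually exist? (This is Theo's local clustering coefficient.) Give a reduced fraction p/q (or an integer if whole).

1

Theo's neighbors: Iris and Orla (k = 2).
Possible neighbor pairs: C(2,2) = 1. Edges among them: Iris–Orla → e = 1.
Clustering(Theo) = 1/1.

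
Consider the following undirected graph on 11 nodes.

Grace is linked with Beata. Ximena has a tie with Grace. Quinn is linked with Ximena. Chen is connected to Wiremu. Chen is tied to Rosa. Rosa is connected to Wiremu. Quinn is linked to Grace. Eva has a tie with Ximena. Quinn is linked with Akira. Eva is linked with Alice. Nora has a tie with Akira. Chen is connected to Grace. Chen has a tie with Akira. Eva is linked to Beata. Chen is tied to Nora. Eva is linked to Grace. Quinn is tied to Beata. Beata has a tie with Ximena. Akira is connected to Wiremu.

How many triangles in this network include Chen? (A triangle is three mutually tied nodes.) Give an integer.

Chen's neighbors: Akira, Grace, Nora, Rosa, and Wiremu.
Neighbor pairs that are themselves tied: Chen–Akira–Nora; Chen–Akira–Wiremu; Chen–Rosa–Wiremu. Each forms one triangle with Chen, for 3 in total.

3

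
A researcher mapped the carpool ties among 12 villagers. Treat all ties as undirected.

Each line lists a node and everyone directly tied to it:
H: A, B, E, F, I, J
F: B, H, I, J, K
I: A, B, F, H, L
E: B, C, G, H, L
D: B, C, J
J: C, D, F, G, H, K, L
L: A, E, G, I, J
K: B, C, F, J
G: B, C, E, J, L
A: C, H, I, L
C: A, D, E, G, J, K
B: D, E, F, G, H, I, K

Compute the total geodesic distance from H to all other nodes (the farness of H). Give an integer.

Distances from H: A:1, B:1, C:2, D:2, E:1, F:1, G:2, I:1, J:1, K:2, L:2.
Sum = 1 + 1 + 2 + 2 + 1 + 1 + 2 + 1 + 1 + 2 + 2 = 16.

16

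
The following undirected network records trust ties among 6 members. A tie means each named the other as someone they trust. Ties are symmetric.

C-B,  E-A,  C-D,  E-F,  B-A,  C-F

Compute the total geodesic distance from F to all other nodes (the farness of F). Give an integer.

Distances from F: A:2, B:2, C:1, D:2, E:1.
Sum = 2 + 2 + 1 + 2 + 1 = 8.

8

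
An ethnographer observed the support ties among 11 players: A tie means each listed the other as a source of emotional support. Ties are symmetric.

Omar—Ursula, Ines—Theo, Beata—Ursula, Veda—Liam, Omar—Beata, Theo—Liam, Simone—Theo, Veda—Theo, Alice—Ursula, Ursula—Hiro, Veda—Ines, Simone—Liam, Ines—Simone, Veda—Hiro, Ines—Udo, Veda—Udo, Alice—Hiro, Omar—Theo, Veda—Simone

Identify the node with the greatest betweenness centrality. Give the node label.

Unnormalized betweenness of each node: Alice:0, Beata:0, Hiro:59/6, Ines:11/6, Liam:0, Omar:49/6, Simone:1/3, Theo:11, Udo:0, Ursula:16/3, Veda:31/2.
Veda has the largest value, 31/2, making it the main broker — the node through which the most shortest paths run.

Veda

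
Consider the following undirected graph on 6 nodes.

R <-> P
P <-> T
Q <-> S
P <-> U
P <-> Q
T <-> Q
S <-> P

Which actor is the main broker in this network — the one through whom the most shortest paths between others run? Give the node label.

Unnormalized betweenness of each node: P:15/2, Q:1/2, R:0, S:0, T:0, U:0.
P has the largest value, 15/2, making it the main broker — the node through which the most shortest paths run.

P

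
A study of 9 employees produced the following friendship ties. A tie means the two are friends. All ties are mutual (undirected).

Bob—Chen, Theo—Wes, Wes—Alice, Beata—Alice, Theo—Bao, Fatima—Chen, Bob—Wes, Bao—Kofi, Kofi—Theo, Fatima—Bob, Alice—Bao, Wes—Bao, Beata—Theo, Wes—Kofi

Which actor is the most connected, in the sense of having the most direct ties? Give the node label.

Degrees — Alice:3, Bao:4, Beata:2, Bob:3, Chen:2, Fatima:2, Kofi:3, Theo:4, Wes:5.
The maximum is 5, attained only by Wes.

Wes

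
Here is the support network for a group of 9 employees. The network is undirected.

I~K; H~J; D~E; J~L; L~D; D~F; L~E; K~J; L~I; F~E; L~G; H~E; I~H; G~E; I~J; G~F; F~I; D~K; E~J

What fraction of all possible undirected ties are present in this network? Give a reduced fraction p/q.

There are 19 edges and 9 nodes, so the maximum possible is C(9,2) = 36.
Density = 19/36.

19/36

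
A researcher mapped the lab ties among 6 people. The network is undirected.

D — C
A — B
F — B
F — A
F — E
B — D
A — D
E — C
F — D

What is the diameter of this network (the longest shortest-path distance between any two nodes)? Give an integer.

Eccentricity of each node (its greatest distance to any other): A:2, B:2, C:2, D:2, E:2, F:2.
The maximum eccentricity is 2, realized for instance by the pair C–A via C – D – A. So the diameter is 2.

2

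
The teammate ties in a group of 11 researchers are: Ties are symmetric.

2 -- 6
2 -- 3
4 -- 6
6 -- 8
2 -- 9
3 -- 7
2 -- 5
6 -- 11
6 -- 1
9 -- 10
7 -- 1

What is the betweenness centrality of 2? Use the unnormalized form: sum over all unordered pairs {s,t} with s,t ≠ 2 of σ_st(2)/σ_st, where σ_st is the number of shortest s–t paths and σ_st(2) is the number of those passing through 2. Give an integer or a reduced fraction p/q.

Pairs whose geodesics pass through 2 — 4–5: 1; 4–3: 1; 4–9: 1; 4–10: 1; 6–5: 1; 6–3: 1; 6–9: 1; 6–10: 1; 7–5: 1; 7–9: 1; 7–10: 1; 1–5: 1; 1–9: 1; 1–10: 1 … (+13 more pairs).
All other pairs contribute 0.
Summing the contributions gives betweenness(2) = 27.

27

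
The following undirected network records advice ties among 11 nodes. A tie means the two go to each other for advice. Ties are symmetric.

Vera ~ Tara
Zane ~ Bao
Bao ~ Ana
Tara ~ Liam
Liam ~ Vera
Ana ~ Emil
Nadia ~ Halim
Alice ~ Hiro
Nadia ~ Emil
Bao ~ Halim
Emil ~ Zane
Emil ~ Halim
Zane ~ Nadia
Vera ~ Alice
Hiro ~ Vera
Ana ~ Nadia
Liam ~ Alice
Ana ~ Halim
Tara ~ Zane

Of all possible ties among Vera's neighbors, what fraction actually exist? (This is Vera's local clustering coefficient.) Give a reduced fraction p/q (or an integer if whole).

1/2

Vera's neighbors: Alice, Hiro, Liam, and Tara (k = 4).
Possible neighbor pairs: C(4,2) = 6. Edges among them: Alice–Hiro, Alice–Liam, Liam–Tara → e = 3.
Clustering(Vera) = 3/6 = 1/2.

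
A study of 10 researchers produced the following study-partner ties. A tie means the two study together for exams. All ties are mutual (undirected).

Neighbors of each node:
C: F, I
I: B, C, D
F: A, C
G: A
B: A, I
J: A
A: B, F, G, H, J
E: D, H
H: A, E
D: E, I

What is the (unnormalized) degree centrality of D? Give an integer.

2

D is directly tied to E and I. That is 2 neighbors, so the degree of D is 2.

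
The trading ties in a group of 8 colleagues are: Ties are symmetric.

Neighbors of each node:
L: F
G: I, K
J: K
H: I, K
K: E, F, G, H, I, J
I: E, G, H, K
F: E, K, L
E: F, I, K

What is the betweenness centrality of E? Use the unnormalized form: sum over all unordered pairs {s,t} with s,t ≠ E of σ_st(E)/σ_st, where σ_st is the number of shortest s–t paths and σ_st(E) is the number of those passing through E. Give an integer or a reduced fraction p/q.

Pairs whose geodesics pass through E — L–I: 1/2; F–I: 1/2.
All other pairs contribute 0.
Summing the contributions gives betweenness(E) = 1.

1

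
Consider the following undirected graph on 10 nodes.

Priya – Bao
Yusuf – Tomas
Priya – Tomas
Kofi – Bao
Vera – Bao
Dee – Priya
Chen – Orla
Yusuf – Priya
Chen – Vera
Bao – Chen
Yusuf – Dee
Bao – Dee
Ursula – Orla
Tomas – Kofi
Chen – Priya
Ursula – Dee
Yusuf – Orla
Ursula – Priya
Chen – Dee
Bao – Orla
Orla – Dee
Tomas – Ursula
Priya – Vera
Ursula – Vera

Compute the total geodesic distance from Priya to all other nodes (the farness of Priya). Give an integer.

Distances from Priya: Bao:1, Chen:1, Dee:1, Kofi:2, Orla:2, Tomas:1, Ursula:1, Vera:1, Yusuf:1.
Sum = 1 + 1 + 1 + 2 + 2 + 1 + 1 + 1 + 1 = 11.

11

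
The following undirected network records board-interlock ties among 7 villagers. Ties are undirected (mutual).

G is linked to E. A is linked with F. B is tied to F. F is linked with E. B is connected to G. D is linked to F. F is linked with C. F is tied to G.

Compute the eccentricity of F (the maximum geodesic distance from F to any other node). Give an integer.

1

Distances from F: A:1, B:1, C:1, D:1, E:1, G:1.
The largest is 1 (to E, C, A, B, D, and G), so the eccentricity of F is 1.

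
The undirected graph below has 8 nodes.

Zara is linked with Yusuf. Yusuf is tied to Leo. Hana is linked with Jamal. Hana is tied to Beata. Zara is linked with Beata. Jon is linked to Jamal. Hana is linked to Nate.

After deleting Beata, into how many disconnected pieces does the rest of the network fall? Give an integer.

Without Beata, the remaining ties split the others into: {Hana, Jamal, Jon, Nate}; {Leo, Yusuf, Zara}.
That's 2 separate components.

2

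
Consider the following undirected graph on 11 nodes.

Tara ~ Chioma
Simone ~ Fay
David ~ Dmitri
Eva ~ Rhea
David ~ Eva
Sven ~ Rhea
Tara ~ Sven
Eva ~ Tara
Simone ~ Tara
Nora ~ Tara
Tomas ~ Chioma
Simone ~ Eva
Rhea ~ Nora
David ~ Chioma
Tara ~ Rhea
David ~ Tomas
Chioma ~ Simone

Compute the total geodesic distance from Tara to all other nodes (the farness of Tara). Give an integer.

15

Distances from Tara: Chioma:1, David:2, Dmitri:3, Eva:1, Fay:2, Nora:1, Rhea:1, Simone:1, Sven:1, Tomas:2.
Sum = 1 + 2 + 3 + 1 + 2 + 1 + 1 + 1 + 1 + 2 = 15.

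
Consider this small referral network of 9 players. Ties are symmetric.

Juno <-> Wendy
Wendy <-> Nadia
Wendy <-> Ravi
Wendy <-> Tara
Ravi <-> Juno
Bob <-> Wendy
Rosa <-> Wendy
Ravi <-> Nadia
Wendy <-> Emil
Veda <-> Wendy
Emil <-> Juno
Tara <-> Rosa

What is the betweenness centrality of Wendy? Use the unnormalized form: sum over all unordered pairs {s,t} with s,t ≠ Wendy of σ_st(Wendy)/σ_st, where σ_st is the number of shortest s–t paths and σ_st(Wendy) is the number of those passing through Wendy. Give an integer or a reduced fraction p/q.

23

Pairs whose geodesics pass through Wendy — Tara–Juno: 1; Tara–Veda: 1; Tara–Ravi: 1; Tara–Nadia: 1; Tara–Bob: 1; Tara–Emil: 1; Rosa–Juno: 1; Rosa–Veda: 1; Rosa–Ravi: 1; Rosa–Nadia: 1; Rosa–Bob: 1; Rosa–Emil: 1; Juno–Veda: 1; Juno–Nadia: 1/2 … (+10 more pairs).
All other pairs contribute 0.
Summing the contributions gives betweenness(Wendy) = 23.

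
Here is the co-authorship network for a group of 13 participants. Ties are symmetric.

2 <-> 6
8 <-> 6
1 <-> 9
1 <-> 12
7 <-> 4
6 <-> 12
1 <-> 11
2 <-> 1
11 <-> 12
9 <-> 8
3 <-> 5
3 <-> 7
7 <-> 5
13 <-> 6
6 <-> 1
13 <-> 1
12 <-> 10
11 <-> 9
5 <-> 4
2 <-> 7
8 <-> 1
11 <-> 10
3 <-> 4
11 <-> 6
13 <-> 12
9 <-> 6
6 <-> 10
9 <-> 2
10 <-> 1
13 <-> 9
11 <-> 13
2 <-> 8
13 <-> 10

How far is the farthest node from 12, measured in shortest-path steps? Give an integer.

4

Distances from 12: 1:1, 2:2, 3:4, 4:4, 5:4, 6:1, 7:3, 8:2, 9:2, 10:1, 11:1, 13:1.
The largest is 4 (to 5, 3, and 4), so the eccentricity of 12 is 4.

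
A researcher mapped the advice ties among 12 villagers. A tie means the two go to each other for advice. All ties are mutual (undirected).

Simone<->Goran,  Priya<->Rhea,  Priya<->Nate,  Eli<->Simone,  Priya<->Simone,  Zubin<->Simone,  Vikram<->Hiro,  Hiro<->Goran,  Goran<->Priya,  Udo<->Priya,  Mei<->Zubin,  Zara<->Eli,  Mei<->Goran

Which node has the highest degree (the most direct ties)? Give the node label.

Priya

Degrees — Eli:2, Goran:4, Hiro:2, Mei:2, Nate:1, Priya:5, Rhea:1, Simone:4, Udo:1, Vikram:1, Zara:1, Zubin:2.
The maximum is 5, attained only by Priya.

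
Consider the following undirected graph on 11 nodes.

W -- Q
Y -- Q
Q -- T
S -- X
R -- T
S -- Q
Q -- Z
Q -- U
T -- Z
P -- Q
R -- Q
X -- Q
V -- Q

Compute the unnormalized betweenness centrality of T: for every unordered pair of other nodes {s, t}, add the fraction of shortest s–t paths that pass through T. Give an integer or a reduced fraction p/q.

Pairs whose geodesics pass through T — Z–R: 1/2.
All other pairs contribute 0.
Summing the contributions gives betweenness(T) = 1/2.

1/2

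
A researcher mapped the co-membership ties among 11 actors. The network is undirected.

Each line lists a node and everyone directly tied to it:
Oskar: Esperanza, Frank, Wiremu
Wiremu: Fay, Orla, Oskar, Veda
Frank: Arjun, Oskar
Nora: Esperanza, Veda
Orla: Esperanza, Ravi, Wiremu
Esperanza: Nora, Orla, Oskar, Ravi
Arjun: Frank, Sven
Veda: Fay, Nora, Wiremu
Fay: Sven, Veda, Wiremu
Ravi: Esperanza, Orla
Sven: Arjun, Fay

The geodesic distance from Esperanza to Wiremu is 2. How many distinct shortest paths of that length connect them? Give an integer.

2

The shortest distance is 2. The length-2 paths are: Esperanza–Orla–Wiremu; Esperanza–Oskar–Wiremu.
That gives 2 distinct shortest paths.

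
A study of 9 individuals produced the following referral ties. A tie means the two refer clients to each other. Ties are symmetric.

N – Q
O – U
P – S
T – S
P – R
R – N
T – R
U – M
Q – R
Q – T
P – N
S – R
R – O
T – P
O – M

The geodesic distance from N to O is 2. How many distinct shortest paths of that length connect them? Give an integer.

The shortest distance is 2, and the only length-2 path is N–R–O. So there is exactly 1 shortest path.

1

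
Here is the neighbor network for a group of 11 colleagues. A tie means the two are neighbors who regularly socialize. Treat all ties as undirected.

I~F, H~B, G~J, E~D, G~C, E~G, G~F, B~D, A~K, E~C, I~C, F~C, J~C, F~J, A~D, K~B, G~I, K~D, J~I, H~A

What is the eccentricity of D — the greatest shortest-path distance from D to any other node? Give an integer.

3

Distances from D: A:1, B:1, C:2, E:1, F:3, G:2, H:2, I:3, J:3, K:1.
The largest is 3 (to F, I, and J), so the eccentricity of D is 3.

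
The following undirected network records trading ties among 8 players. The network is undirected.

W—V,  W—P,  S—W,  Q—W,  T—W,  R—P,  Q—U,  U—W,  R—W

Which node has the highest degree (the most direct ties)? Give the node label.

Degrees — P:2, Q:2, R:2, S:1, T:1, U:2, V:1, W:7.
The maximum is 7, attained only by W.

W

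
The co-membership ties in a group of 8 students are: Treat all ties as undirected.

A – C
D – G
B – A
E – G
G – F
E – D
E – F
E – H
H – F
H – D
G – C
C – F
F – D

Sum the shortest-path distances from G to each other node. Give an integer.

Distances from G: A:2, B:3, C:1, D:1, E:1, F:1, H:2.
Sum = 2 + 3 + 1 + 1 + 1 + 1 + 2 = 11.

11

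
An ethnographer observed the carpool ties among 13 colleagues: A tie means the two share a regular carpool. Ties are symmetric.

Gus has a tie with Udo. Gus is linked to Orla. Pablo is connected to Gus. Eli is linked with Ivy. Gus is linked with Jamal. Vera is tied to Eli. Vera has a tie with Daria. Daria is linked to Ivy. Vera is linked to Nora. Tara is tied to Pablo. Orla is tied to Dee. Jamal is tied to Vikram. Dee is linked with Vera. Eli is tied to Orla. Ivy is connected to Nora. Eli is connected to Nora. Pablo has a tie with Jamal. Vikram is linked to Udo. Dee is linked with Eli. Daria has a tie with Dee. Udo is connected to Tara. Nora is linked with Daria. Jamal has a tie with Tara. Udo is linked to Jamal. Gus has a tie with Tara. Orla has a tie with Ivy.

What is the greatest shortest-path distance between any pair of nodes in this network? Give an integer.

Eccentricity of each node (its greatest distance to any other): Daria:5, Dee:4, Eli:4, Gus:3, Ivy:4, Jamal:4, Nora:5, Orla:3, Pablo:4, Tara:4, Udo:4, Vera:5, Vikram:5.
The maximum eccentricity is 5, realized for instance by the pair Vikram–Daria via Vikram – Udo – Gus – Orla – Ivy – Daria. So the diameter is 5.

5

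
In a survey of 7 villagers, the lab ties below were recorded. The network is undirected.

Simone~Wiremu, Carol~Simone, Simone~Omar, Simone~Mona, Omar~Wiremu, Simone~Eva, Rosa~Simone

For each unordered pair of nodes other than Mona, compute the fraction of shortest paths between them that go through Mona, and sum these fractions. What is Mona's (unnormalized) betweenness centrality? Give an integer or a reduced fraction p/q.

0

No shortest path between any pair of other nodes passes through Mona.
Summing the contributions gives betweenness(Mona) = 0.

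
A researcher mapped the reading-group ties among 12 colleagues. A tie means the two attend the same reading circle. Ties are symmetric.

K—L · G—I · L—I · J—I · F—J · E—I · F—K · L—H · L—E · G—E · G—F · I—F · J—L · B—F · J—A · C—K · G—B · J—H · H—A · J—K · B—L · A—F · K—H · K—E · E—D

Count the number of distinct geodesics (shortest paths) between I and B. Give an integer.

3

The shortest distance is 2. The length-2 paths are: I–G–B; I–F–B; I–L–B.
That gives 3 distinct shortest paths.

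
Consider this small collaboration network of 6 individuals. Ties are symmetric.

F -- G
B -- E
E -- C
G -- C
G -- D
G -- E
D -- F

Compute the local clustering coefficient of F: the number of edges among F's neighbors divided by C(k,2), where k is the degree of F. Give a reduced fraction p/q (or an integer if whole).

1

F's neighbors: D and G (k = 2).
Possible neighbor pairs: C(2,2) = 1. Edges among them: D–G → e = 1.
Clustering(F) = 1/1.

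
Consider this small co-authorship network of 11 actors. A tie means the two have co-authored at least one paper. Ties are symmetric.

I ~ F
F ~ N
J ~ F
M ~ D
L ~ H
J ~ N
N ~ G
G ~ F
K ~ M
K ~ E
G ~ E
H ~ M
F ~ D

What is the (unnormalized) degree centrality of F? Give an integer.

F is directly tied to D, G, I, J, and N. That is 5 neighbors, so the degree of F is 5.

5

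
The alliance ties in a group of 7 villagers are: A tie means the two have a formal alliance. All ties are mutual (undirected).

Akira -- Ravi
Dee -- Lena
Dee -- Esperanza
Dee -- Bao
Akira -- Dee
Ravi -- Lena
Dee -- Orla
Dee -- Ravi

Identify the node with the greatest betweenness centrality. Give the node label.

Dee

Unnormalized betweenness of each node: Akira:0, Bao:0, Dee:25/2, Esperanza:0, Lena:0, Orla:0, Ravi:1/2.
Dee has the largest value, 25/2, making it the main broker — the node through which the most shortest paths run.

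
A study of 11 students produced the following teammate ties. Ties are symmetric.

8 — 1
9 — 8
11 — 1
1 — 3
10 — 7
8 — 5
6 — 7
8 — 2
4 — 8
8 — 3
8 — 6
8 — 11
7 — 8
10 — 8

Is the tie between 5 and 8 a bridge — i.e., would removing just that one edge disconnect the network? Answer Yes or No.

Without the 5–8 edge there is no alternate route between 5 and 8, so the network disconnects. It is a bridge.

Yes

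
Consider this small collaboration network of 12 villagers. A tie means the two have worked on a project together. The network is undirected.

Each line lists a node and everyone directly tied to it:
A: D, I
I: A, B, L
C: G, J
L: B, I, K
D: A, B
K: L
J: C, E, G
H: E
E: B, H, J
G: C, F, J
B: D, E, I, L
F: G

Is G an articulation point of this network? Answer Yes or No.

Removing G leaves {A, B, C, D, E, H, I, J, K, and L} with no path to {F}, so the network splits into 2 components. G is a cut vertex.

Yes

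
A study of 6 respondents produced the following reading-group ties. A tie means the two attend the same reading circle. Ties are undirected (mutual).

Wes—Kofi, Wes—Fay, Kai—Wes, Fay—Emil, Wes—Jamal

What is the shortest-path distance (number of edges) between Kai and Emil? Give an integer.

3

One shortest route is Kai – Wes – Fay – Emil, which uses 3 edges, and at distance 2 from Kai we only reach {Fay, Jamal, Kofi}, which does not include Emil. So d(Kai,Emil) = 3.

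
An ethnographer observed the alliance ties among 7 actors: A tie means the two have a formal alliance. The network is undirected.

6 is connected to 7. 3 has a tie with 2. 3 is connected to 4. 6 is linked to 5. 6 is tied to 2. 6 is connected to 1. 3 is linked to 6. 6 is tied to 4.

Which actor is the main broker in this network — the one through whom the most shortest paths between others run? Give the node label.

Unnormalized betweenness of each node: 1:0, 2:0, 3:1/2, 4:0, 5:0, 6:25/2, 7:0.
6 has the largest value, 25/2, making it the main broker — the node through which the most shortest paths run.

6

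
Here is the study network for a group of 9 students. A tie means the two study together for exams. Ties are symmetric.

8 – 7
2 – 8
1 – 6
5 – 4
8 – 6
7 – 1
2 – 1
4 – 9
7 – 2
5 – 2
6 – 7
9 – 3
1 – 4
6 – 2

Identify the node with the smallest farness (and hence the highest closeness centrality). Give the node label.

1

Farness (sum of distances to all others) for each node — 1:13, 2:14, 3:26, 4:14, 5:15, 6:15, 7:15, 8:19, 9:19.
The smallest farness is 13, for 1, so 1 has the highest closeness.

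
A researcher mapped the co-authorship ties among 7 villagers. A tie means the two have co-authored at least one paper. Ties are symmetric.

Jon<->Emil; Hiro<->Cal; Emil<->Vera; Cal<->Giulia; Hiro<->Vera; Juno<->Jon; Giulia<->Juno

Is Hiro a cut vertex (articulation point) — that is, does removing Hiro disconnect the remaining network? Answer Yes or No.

Even without Hiro, every remaining node can still reach every other (the residual graph is connected), so Hiro is not a cut vertex.

No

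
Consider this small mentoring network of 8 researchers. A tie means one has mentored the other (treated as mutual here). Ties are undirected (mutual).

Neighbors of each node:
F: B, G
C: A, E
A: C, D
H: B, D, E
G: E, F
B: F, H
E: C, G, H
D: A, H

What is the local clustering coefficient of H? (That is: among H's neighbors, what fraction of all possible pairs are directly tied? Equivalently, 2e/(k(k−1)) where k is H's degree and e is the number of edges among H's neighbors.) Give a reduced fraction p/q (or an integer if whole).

H's neighbors: B, D, and E (k = 3).
Possible neighbor pairs: C(3,2) = 3. Edges among them: none → e = 0.
Clustering(H) = 0/3 = 0.

0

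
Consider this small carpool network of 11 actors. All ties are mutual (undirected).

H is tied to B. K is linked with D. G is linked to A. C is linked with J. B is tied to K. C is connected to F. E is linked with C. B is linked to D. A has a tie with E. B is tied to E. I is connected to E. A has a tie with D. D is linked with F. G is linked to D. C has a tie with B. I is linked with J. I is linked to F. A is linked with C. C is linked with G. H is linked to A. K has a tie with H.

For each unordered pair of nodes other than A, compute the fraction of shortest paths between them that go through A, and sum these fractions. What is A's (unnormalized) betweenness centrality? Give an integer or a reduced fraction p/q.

Pairs whose geodesics pass through A — J–D: 1/5; J–H: 1/2; F–H: 2/5; D–H: 1/3; D–E: 1/2; D–C: 1/4; G–H: 1; G–E: 1/2; G–I: 1/5; H–E: 1/2; H–I: 1/2; H–C: 1/2.
All other pairs contribute 0.
Summing the contributions gives betweenness(A) = 323/60.

323/60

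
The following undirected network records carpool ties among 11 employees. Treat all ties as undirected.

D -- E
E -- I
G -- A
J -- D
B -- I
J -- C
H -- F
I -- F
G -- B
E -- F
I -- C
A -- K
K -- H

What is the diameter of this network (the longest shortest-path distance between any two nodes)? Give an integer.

Eccentricity of each node (its greatest distance to any other): A:5, B:3, C:4, D:5, E:4, F:3, G:4, H:4, I:3, J:5, K:5.
The maximum eccentricity is 5, realized for instance by the pair J–K via J – C – I – F – H – K. So the diameter is 5.

5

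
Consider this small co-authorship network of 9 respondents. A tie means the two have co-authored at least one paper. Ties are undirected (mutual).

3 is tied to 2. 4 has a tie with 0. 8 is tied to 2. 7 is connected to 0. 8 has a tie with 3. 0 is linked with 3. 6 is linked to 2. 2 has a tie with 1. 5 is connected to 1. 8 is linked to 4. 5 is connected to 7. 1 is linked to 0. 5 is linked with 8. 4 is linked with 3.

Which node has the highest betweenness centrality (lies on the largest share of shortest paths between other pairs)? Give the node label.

Unnormalized betweenness of each node: 0:5, 1:7/2, 2:8, 3:3, 4:1/2, 5:3, 6:0, 7:1/2, 8:9/2.
2 has the largest value, 8, making it the main broker — the node through which the most shortest paths run.

2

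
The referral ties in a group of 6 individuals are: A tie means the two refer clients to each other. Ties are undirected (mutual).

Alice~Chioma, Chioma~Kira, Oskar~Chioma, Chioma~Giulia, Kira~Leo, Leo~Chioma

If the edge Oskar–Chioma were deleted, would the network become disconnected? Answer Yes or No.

Without the Oskar–Chioma edge there is no alternate route between Oskar and Chioma, so the network disconnects. It is a bridge.

Yes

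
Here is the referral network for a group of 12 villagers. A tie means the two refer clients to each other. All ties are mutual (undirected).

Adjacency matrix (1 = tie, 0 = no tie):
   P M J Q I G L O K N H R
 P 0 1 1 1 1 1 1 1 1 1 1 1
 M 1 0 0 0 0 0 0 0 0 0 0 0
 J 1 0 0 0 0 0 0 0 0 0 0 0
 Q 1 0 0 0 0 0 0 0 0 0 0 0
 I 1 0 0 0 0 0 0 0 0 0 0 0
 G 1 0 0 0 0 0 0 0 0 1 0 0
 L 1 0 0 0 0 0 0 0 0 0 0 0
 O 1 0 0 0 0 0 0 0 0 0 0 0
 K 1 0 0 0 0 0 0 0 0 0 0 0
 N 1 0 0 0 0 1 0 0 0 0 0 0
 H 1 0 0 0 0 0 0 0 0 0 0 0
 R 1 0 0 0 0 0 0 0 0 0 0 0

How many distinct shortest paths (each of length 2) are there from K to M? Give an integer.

1

The shortest distance is 2, and the only length-2 path is K–P–M. So there is exactly 1 shortest path.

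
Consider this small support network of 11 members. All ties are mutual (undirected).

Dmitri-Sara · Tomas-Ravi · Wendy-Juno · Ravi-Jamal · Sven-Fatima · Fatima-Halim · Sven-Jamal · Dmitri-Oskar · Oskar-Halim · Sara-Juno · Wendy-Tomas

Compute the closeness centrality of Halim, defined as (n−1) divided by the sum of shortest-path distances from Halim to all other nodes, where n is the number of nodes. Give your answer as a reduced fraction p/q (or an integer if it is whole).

Distances from Halim: Dmitri:2, Fatima:1, Jamal:3, Juno:4, Oskar:1, Ravi:4, Sara:3, Sven:2, Tomas:5, Wendy:5. Sum = 30.
n = 11, so closeness = 10/30 = 1/3.

1/3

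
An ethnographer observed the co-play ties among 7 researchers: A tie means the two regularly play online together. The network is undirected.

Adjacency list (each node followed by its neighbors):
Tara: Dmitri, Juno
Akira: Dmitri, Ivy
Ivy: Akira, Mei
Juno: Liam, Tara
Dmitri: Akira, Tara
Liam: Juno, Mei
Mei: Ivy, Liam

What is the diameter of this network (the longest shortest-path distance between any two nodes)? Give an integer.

Eccentricity of each node (its greatest distance to any other): Akira:3, Dmitri:3, Ivy:3, Juno:3, Liam:3, Mei:3, Tara:3.
The maximum eccentricity is 3, realized for instance by the pair Ivy–Juno via Ivy – Mei – Liam – Juno. So the diameter is 3.

3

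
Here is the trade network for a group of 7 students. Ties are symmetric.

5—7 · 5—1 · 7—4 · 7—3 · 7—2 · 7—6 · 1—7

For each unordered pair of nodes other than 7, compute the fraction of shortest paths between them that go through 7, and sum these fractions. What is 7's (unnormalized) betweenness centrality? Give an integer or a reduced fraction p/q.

Pairs whose geodesics pass through 7 — 3–2: 1; 3–5: 1; 3–4: 1; 3–6: 1; 3–1: 1; 2–5: 1; 2–4: 1; 2–6: 1; 2–1: 1; 5–4: 1; 5–6: 1; 4–6: 1; 4–1: 1; 6–1: 1.
All other pairs contribute 0.
Summing the contributions gives betweenness(7) = 14.

14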